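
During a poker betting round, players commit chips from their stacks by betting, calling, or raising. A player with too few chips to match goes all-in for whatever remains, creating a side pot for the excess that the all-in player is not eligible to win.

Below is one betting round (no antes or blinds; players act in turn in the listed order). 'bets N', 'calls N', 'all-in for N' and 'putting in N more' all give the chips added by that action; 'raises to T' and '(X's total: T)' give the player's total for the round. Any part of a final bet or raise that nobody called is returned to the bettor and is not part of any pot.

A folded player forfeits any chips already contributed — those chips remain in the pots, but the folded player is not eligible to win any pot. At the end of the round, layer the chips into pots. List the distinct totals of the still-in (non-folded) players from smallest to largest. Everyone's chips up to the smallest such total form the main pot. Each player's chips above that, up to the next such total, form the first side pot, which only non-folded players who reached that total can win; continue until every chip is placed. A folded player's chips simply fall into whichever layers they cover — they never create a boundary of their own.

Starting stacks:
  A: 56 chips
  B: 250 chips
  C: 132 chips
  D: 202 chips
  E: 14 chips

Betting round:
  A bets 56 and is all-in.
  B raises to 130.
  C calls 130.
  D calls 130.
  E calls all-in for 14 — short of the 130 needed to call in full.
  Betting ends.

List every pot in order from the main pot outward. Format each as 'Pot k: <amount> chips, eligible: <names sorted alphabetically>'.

Pot 1: 70 chips, eligible: A, B, C, D, E
Pot 2: 168 chips, eligible: A, B, C, D
Pot 3: 222 chips, eligible: B, C, D

Derivation:
Contributions: A=56, B=130, C=130, D=130, E=14
Pot levels (distinct totals of non-folded players): 14, 56, 130
Layer 1-14: 14 each from A, B, C, D, E = 14*5 = 70 chips; eligible A, B, C, D, E
Layer 15-56: 42 each from A, B, C, D = 42*4 = 168 chips; eligible A, B, C, D
Layer 57-130: 74 each from B, C, D = 74*3 = 222 chips; eligible B, C, D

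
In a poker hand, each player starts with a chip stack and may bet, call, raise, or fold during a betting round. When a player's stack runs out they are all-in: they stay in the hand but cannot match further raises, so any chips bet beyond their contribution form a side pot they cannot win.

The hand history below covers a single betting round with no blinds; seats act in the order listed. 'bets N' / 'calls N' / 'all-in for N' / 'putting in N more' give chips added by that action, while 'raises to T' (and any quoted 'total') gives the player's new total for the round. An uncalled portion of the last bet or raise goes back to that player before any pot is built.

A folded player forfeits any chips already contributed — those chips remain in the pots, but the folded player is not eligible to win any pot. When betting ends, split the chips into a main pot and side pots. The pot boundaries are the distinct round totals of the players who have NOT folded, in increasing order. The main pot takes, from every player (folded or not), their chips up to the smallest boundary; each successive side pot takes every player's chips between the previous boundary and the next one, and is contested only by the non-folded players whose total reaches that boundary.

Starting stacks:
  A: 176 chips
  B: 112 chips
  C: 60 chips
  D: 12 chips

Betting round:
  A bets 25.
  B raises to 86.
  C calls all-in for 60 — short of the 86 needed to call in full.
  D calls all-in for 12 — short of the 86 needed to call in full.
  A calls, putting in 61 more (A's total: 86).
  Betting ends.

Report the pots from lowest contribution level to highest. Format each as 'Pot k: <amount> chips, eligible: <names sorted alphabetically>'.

Pot 1: 48 chips, eligible: A, B, C, D
Pot 2: 144 chips, eligible: A, B, C
Pot 3: 52 chips, eligible: A, B

Derivation:
Contributions: A=86, B=86, C=60, D=12
Pot levels (distinct totals of non-folded players): 12, 60, 86
Layer 1-12: 12 each from A, B, C, D = 12*4 = 48 chips; eligible A, B, C, D
Layer 13-60: 48 each from A, B, C = 48*3 = 144 chips; eligible A, B, C
Layer 61-86: 26 each from A, B = 26*2 = 52 chips; eligible A, B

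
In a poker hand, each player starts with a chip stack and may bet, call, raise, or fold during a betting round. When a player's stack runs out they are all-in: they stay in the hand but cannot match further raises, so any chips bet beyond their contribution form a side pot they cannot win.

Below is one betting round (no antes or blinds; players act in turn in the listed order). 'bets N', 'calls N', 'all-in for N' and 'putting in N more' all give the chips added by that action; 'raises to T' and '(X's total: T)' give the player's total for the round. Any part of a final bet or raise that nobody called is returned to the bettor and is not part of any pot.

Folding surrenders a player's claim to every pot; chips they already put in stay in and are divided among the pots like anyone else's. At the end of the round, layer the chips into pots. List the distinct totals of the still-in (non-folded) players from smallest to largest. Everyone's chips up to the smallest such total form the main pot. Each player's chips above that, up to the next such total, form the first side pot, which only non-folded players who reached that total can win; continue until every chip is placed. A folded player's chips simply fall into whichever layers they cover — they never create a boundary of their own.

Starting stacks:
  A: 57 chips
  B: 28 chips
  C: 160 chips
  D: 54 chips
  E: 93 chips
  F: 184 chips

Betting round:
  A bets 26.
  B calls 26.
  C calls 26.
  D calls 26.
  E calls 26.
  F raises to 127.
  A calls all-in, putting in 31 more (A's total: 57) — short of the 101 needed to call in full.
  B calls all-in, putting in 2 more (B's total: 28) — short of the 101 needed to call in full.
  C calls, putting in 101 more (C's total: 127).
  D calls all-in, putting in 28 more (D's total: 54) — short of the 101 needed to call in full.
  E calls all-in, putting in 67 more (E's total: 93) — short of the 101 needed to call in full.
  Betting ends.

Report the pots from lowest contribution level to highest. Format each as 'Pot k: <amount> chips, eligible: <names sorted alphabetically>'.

Pot 1: 168 chips, eligible: A, B, C, D, E, F
Pot 2: 130 chips, eligible: A, C, D, E, F
Pot 3: 12 chips, eligible: A, C, E, F
Pot 4: 108 chips, eligible: C, E, F
Pot 5: 68 chips, eligible: C, F

Derivation:
Contributions: A=57, B=28, C=127, D=54, E=93, F=127
Pot levels (distinct totals of non-folded players): 28, 54, 57, 93, 127
Layer 1-28: 28 each from A, B, C, D, E, F = 28*6 = 168 chips; eligible A, B, C, D, E, F
Layer 29-54: 26 each from A, C, D, E, F = 26*5 = 130 chips; eligible A, C, D, E, F
Layer 55-57: 3 each from A, C, E, F = 3*4 = 12 chips; eligible A, C, E, F
Layer 58-93: 36 each from C, E, F = 36*3 = 108 chips; eligible C, E, F
Layer 94-127: 34 each from C, F = 34*2 = 68 chips; eligible C, F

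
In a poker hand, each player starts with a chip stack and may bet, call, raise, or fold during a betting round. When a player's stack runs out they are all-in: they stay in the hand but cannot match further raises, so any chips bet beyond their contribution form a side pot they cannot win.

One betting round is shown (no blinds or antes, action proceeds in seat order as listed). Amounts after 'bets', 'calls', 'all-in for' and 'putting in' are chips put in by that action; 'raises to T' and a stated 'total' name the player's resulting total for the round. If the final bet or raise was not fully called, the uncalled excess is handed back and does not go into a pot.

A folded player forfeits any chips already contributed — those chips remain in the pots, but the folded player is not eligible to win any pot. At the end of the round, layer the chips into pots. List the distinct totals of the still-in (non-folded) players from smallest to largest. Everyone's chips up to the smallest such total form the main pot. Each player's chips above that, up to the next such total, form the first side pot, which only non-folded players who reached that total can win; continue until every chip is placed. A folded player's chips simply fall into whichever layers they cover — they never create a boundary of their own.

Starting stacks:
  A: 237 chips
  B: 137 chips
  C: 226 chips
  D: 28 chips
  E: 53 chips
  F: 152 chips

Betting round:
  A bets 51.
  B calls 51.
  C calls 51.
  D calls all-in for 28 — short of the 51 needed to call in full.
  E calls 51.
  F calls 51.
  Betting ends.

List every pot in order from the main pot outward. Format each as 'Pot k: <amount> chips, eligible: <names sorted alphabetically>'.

Pot 1: 168 chips, eligible: A, B, C, D, E, F
Pot 2: 115 chips, eligible: A, B, C, E, F

Derivation:
Contributions: A=51, B=51, C=51, D=28, E=51, F=51
Pot levels (distinct totals of non-folded players): 28, 51
Layer 1-28: 28 each from A, B, C, D, E, F = 28*6 = 168 chips; eligible A, B, C, D, E, F
Layer 29-51: 23 each from A, B, C, E, F = 23*5 = 115 chips; eligible A, B, C, E, F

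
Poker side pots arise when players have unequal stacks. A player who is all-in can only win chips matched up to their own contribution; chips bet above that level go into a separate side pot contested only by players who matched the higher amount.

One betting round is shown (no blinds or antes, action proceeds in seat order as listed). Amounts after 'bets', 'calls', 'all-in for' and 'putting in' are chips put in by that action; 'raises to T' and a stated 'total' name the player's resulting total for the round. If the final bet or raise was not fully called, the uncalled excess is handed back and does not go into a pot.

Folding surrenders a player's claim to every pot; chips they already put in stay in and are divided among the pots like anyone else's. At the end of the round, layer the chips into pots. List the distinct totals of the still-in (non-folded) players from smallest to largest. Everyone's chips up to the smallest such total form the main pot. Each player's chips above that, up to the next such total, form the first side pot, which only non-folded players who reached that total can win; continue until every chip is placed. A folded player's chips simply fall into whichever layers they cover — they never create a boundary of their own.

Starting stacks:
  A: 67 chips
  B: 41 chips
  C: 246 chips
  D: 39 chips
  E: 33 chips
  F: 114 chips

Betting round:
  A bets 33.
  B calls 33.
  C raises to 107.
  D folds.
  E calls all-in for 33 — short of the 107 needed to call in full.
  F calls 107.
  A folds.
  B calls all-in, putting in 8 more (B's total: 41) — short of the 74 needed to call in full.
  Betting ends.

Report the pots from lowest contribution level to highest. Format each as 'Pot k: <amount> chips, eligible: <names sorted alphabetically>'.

Pot 1: 165 chips, eligible: B, C, E, F
Pot 2: 24 chips, eligible: B, C, F
Pot 3: 132 chips, eligible: C, F

Derivation:
Contributions: A=33, B=41, C=107, E=33, F=107
Folded: A, D
Pot levels (distinct totals of non-folded players): 33, 41, 107
Layer 1-33: 33 each from A, B, C, E, F = 33*5 = 165 chips; eligible B, C, E, F
Layer 34-41: 8 each from B, C, F = 8*3 = 24 chips; eligible B, C, F
Layer 42-107: 66 each from C, F = 66*2 = 132 chips; eligible C, F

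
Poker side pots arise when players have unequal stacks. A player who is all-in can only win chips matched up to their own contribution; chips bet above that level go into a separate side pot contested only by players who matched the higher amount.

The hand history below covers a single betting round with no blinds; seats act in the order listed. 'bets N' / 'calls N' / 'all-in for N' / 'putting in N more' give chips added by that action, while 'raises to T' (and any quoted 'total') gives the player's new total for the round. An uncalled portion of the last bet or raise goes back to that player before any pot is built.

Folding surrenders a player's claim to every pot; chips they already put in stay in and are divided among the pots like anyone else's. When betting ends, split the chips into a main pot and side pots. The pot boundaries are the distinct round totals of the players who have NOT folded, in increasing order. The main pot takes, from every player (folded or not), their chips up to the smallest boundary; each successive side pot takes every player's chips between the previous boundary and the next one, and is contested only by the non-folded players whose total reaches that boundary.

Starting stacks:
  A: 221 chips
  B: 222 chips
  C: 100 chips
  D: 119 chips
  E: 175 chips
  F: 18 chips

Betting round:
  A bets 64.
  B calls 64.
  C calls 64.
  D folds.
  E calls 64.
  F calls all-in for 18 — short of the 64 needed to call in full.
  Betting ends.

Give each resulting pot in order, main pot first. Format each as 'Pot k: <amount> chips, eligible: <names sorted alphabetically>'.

Contributions: A=64, B=64, C=64, E=64, F=18
Folded: D
Pot levels (distinct totals of non-folded players): 18, 64
Layer 1-18: 18 each from A, B, C, E, F = 18*5 = 90 chips; eligible A, B, C, E, F
Layer 19-64: 46 each from A, B, C, E = 46*4 = 184 chips; eligible A, B, C, E

Pot 1: 90 chips, eligible: A, B, C, E, F
Pot 2: 184 chips, eligible: A, B, C, E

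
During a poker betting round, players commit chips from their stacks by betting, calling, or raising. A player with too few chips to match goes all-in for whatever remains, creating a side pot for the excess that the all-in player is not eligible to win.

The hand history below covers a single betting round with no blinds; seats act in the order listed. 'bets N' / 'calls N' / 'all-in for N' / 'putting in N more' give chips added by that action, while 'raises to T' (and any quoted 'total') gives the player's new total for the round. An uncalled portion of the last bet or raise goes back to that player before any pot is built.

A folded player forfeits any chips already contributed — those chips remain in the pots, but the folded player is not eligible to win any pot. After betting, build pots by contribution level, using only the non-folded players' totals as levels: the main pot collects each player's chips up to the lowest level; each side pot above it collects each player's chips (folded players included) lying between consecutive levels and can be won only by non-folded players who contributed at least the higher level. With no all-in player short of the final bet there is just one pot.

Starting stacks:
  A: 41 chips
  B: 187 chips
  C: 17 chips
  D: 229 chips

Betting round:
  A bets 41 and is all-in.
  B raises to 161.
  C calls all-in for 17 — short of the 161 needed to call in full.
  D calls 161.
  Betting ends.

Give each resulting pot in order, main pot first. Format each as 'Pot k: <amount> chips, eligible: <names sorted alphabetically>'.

Pot 1: 68 chips, eligible: A, B, C, D
Pot 2: 72 chips, eligible: A, B, D
Pot 3: 240 chips, eligible: B, D

Derivation:
Contributions: A=41, B=161, C=17, D=161
Pot levels (distinct totals of non-folded players): 17, 41, 161
Layer 1-17: 17 each from A, B, C, D = 17*4 = 68 chips; eligible A, B, C, D
Layer 18-41: 24 each from A, B, D = 24*3 = 72 chips; eligible A, B, D
Layer 42-161: 120 each from B, D = 120*2 = 240 chips; eligible B, D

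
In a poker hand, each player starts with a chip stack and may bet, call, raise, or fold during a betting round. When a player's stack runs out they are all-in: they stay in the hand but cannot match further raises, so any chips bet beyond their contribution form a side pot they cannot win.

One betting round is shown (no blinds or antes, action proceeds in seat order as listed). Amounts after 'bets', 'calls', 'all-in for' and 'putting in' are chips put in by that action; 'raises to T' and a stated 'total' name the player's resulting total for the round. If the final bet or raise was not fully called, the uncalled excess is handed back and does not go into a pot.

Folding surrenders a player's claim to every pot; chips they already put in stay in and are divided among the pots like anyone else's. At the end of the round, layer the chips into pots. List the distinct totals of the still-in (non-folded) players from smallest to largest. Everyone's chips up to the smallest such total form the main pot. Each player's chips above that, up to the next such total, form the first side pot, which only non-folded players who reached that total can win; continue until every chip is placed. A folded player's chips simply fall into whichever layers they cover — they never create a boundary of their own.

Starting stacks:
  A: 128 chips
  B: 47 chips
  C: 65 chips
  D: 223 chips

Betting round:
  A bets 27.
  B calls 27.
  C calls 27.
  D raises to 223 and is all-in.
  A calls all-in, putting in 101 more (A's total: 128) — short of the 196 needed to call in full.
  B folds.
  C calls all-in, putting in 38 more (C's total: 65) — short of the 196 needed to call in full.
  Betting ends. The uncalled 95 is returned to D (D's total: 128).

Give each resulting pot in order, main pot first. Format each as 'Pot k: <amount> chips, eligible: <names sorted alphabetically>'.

Contributions (after 95 returned to D): A=128, B=27, C=65, D=128
Folded: B
Pot levels (distinct totals of non-folded players): 65, 128
Layer 1-65: A 65 + B 27 + C 65 + D 65 = 222 chips; eligible A, C, D
Layer 66-128: 63 each from A, D = 63*2 = 126 chips; eligible A, D

Pot 1: 222 chips, eligible: A, C, D
Pot 2: 126 chips, eligible: A, D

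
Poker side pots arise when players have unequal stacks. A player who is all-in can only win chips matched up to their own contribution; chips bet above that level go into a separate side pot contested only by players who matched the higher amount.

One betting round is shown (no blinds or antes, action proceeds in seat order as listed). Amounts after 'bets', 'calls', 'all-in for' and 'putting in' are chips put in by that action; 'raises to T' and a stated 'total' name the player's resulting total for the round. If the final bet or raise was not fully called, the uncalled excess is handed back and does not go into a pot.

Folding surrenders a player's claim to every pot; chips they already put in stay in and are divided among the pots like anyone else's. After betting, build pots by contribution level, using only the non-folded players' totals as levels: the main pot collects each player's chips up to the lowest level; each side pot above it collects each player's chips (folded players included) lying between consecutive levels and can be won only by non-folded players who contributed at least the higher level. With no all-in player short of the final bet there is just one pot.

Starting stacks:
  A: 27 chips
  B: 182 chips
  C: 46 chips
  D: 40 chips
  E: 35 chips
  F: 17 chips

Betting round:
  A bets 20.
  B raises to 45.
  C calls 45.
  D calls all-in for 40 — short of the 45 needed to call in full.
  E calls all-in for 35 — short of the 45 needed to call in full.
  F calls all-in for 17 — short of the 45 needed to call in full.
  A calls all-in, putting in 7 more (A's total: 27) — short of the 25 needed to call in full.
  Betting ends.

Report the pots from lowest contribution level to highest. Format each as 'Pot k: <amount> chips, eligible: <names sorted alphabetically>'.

Pot 1: 102 chips, eligible: A, B, C, D, E, F
Pot 2: 50 chips, eligible: A, B, C, D, E
Pot 3: 32 chips, eligible: B, C, D, E
Pot 4: 15 chips, eligible: B, C, D
Pot 5: 10 chips, eligible: B, C

Derivation:
Contributions: A=27, B=45, C=45, D=40, E=35, F=17
Pot levels (distinct totals of non-folded players): 17, 27, 35, 40, 45
Layer 1-17: 17 each from A, B, C, D, E, F = 17*6 = 102 chips; eligible A, B, C, D, E, F
Layer 18-27: 10 each from A, B, C, D, E = 10*5 = 50 chips; eligible A, B, C, D, E
Layer 28-35: 8 each from B, C, D, E = 8*4 = 32 chips; eligible B, C, D, E
Layer 36-40: 5 each from B, C, D = 5*3 = 15 chips; eligible B, C, D
Layer 41-45: 5 each from B, C = 5*2 = 10 chips; eligible B, C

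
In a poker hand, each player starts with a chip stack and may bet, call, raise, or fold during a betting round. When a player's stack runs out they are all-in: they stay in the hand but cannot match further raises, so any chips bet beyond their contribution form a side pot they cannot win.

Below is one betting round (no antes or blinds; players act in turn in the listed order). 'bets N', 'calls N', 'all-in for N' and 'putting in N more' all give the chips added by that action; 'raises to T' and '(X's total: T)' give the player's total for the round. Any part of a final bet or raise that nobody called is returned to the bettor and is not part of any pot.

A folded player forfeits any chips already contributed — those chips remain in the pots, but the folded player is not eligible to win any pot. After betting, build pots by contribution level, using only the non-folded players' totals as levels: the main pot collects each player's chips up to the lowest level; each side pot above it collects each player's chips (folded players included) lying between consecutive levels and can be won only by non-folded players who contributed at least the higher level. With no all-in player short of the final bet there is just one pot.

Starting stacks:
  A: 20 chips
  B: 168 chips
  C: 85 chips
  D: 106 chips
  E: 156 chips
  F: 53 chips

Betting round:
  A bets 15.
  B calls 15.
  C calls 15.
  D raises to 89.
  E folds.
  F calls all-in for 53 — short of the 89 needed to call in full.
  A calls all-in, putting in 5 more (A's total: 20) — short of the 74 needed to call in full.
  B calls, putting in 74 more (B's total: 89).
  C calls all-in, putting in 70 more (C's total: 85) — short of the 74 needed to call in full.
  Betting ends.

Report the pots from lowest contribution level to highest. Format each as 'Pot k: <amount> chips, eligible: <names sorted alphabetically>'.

Pot 1: 100 chips, eligible: A, B, C, D, F
Pot 2: 132 chips, eligible: B, C, D, F
Pot 3: 96 chips, eligible: B, C, D
Pot 4: 8 chips, eligible: B, D

Derivation:
Contributions: A=20, B=89, C=85, D=89, F=53
Folded: E
Pot levels (distinct totals of non-folded players): 20, 53, 85, 89
Layer 1-20: 20 each from A, B, C, D, F = 20*5 = 100 chips; eligible A, B, C, D, F
Layer 21-53: 33 each from B, C, D, F = 33*4 = 132 chips; eligible B, C, D, F
Layer 54-85: 32 each from B, C, D = 32*3 = 96 chips; eligible B, C, D
Layer 86-89: 4 each from B, D = 4*2 = 8 chips; eligible B, D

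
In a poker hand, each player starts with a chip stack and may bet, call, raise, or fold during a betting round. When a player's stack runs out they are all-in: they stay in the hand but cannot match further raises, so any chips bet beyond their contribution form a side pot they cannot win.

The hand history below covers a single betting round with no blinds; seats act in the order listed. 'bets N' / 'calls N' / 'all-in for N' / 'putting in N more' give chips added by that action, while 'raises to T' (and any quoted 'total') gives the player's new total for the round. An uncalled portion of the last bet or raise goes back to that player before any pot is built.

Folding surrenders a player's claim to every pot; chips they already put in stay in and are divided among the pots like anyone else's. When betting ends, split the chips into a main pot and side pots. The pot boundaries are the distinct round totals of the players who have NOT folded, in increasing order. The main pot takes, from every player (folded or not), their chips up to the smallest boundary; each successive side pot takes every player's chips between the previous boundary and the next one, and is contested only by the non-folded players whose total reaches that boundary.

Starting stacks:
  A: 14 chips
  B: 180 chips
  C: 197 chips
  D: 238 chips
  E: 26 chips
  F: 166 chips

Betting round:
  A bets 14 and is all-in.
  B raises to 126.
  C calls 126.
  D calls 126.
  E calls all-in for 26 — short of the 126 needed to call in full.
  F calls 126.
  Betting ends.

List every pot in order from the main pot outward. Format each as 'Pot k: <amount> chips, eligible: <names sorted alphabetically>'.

Pot 1: 84 chips, eligible: A, B, C, D, E, F
Pot 2: 60 chips, eligible: B, C, D, E, F
Pot 3: 400 chips, eligible: B, C, D, F

Derivation:
Contributions: A=14, B=126, C=126, D=126, E=26, F=126
Pot levels (distinct totals of non-folded players): 14, 26, 126
Layer 1-14: 14 each from A, B, C, D, E, F = 14*6 = 84 chips; eligible A, B, C, D, E, F
Layer 15-26: 12 each from B, C, D, E, F = 12*5 = 60 chips; eligible B, C, D, E, F
Layer 27-126: 100 each from B, C, D, F = 100*4 = 400 chips; eligible B, C, D, F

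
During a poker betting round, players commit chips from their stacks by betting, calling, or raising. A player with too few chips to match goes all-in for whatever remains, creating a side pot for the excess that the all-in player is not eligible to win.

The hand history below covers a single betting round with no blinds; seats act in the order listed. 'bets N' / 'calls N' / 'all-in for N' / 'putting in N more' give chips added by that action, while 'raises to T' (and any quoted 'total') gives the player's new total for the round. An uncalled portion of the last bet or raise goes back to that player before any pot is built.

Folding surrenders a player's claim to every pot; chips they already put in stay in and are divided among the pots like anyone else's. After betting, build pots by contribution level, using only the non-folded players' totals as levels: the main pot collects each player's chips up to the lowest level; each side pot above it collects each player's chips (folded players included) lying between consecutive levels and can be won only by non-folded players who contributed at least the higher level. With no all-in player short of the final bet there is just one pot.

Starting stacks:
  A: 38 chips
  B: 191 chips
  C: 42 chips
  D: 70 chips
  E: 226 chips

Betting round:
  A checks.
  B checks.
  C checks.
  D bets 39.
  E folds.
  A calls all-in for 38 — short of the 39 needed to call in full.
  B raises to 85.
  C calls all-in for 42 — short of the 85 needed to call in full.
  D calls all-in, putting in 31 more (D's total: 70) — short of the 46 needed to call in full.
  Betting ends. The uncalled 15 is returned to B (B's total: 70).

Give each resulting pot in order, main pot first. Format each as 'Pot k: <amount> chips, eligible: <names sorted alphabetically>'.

Pot 1: 152 chips, eligible: A, B, C, D
Pot 2: 12 chips, eligible: B, C, D
Pot 3: 56 chips, eligible: B, D

Derivation:
Contributions (after 15 returned to B): A=38, B=70, C=42, D=70
Folded: E
Pot levels (distinct totals of non-folded players): 38, 42, 70
Layer 1-38: 38 each from A, B, C, D = 38*4 = 152 chips; eligible A, B, C, D
Layer 39-42: 4 each from B, C, D = 4*3 = 12 chips; eligible B, C, D
Layer 43-70: 28 each from B, D = 28*2 = 56 chips; eligible B, D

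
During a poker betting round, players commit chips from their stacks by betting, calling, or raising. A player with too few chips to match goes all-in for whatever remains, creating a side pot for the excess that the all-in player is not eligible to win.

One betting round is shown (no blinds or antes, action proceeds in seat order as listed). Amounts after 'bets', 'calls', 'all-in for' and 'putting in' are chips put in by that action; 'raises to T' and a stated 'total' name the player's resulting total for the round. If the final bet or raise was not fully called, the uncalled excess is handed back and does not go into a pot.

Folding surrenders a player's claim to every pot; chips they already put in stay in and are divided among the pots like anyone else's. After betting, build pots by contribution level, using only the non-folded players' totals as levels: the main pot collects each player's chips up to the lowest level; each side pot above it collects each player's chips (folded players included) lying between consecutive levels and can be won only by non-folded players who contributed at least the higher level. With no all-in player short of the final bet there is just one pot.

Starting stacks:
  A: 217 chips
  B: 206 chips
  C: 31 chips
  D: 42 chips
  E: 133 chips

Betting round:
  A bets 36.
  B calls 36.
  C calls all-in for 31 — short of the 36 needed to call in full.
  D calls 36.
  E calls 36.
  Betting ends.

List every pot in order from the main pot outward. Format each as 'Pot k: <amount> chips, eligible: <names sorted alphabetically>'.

Pot 1: 155 chips, eligible: A, B, C, D, E
Pot 2: 20 chips, eligible: A, B, D, E

Derivation:
Contributions: A=36, B=36, C=31, D=36, E=36
Pot levels (distinct totals of non-folded players): 31, 36
Layer 1-31: 31 each from A, B, C, D, E = 31*5 = 155 chips; eligible A, B, C, D, E
Layer 32-36: 5 each from A, B, D, E = 5*4 = 20 chips; eligible A, B, D, E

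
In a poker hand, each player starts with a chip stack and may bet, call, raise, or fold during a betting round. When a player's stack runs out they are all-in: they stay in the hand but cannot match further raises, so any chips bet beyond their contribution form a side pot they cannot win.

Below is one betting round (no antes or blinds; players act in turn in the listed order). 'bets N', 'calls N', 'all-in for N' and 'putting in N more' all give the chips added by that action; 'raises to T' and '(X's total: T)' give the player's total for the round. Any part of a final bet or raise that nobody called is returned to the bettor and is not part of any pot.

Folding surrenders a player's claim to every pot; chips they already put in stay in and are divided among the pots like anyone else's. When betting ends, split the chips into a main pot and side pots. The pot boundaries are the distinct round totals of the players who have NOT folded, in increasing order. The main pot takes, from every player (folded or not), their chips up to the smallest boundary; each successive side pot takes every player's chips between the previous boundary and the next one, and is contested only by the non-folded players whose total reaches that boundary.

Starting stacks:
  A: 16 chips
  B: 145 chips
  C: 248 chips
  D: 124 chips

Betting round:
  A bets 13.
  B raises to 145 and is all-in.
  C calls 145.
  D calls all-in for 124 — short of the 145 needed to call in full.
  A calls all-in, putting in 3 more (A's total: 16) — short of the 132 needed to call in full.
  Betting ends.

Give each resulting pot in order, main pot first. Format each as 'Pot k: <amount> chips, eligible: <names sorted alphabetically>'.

Contributions: A=16, B=145, C=145, D=124
Pot levels (distinct totals of non-folded players): 16, 124, 145
Layer 1-16: 16 each from A, B, C, D = 16*4 = 64 chips; eligible A, B, C, D
Layer 17-124: 108 each from B, C, D = 108*3 = 324 chips; eligible B, C, D
Layer 125-145: 21 each from B, C = 21*2 = 42 chips; eligible B, C

Pot 1: 64 chips, eligible: A, B, C, D
Pot 2: 324 chips, eligible: B, C, D
Pot 3: 42 chips, eligible: B, C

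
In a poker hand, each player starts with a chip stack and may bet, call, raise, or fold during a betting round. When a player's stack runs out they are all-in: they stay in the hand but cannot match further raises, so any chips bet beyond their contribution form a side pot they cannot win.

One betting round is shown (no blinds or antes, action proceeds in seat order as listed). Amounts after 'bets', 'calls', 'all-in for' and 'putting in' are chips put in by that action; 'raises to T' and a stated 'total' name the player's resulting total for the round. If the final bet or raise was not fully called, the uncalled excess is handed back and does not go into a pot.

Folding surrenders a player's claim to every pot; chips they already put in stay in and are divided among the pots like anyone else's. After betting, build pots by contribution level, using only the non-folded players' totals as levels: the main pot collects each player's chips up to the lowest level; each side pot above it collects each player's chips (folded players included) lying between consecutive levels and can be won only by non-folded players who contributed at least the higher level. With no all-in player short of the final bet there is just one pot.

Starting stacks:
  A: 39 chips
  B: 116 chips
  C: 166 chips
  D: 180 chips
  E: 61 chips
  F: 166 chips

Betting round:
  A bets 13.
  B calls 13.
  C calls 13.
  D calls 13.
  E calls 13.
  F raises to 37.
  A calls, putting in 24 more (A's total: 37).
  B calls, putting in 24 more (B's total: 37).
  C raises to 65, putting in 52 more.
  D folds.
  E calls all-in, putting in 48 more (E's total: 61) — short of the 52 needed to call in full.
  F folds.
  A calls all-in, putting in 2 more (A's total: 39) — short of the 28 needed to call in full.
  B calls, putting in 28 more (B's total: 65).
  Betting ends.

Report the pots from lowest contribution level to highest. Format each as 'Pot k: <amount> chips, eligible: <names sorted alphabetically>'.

Contributions: A=39, B=65, C=65, D=13, E=61, F=37
Folded: D, F
Pot levels (distinct totals of non-folded players): 39, 61, 65
Layer 1-39: A 39 + B 39 + C 39 + D 13 + E 39 + F 37 = 206 chips; eligible A, B, C, E
Layer 40-61: 22 each from B, C, E = 22*3 = 66 chips; eligible B, C, E
Layer 62-65: 4 each from B, C = 4*2 = 8 chips; eligible B, C

Pot 1: 206 chips, eligible: A, B, C, E
Pot 2: 66 chips, eligible: B, C, E
Pot 3: 8 chips, eligible: B, C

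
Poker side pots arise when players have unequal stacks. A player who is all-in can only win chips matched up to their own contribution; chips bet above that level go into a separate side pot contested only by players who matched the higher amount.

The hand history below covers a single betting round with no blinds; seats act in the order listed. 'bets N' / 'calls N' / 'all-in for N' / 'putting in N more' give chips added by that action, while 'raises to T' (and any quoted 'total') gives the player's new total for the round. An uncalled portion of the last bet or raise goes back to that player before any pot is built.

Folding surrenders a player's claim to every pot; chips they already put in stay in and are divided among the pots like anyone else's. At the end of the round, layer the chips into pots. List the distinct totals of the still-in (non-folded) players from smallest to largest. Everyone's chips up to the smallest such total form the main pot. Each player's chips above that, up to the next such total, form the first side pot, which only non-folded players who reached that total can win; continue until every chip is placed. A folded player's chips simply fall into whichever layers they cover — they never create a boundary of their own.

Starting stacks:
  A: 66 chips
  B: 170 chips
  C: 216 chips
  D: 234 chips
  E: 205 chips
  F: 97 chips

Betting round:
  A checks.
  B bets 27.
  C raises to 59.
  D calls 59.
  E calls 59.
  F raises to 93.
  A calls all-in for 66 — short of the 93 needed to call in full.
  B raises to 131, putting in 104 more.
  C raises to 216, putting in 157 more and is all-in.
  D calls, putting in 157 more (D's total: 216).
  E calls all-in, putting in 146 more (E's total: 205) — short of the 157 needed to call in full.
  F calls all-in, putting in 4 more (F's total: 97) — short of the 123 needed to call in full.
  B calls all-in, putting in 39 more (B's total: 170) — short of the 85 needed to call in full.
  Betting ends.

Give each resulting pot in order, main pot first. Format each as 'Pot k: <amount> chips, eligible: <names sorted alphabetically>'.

Contributions: A=66, B=170, C=216, D=216, E=205, F=97
Pot levels (distinct totals of non-folded players): 66, 97, 170, 205, 216
Layer 1-66: 66 each from A, B, C, D, E, F = 66*6 = 396 chips; eligible A, B, C, D, E, F
Layer 67-97: 31 each from B, C, D, E, F = 31*5 = 155 chips; eligible B, C, D, E, F
Layer 98-170: 73 each from B, C, D, E = 73*4 = 292 chips; eligible B, C, D, E
Layer 171-205: 35 each from C, D, E = 35*3 = 105 chips; eligible C, D, E
Layer 206-216: 11 each from C, D = 11*2 = 22 chips; eligible C, D

Pot 1: 396 chips, eligible: A, B, C, D, E, F
Pot 2: 155 chips, eligible: B, C, D, E, F
Pot 3: 292 chips, eligible: B, C, D, E
Pot 4: 105 chips, eligible: C, D, E
Pot 5: 22 chips, eligible: C, D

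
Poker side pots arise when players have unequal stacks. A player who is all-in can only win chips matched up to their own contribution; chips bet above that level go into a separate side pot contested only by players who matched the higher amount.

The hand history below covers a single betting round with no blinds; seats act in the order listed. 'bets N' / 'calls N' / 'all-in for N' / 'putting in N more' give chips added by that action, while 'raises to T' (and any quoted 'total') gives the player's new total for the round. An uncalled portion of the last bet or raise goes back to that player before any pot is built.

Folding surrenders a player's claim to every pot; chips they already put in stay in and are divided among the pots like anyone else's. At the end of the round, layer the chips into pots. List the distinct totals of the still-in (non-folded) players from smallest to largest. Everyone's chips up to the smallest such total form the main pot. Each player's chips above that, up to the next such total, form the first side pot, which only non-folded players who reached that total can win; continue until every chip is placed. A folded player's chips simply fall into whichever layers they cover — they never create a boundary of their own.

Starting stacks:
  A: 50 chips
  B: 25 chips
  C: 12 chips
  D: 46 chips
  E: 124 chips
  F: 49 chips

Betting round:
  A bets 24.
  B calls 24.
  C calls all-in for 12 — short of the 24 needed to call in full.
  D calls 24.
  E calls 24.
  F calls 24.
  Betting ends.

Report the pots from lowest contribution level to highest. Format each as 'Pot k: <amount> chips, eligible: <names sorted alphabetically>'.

Contributions: A=24, B=24, C=12, D=24, E=24, F=24
Pot levels (distinct totals of non-folded players): 12, 24
Layer 1-12: 12 each from A, B, C, D, E, F = 12*6 = 72 chips; eligible A, B, C, D, E, F
Layer 13-24: 12 each from A, B, D, E, F = 12*5 = 60 chips; eligible A, B, D, E, F

Pot 1: 72 chips, eligible: A, B, C, D, E, F
Pot 2: 60 chips, eligible: A, B, D, E, F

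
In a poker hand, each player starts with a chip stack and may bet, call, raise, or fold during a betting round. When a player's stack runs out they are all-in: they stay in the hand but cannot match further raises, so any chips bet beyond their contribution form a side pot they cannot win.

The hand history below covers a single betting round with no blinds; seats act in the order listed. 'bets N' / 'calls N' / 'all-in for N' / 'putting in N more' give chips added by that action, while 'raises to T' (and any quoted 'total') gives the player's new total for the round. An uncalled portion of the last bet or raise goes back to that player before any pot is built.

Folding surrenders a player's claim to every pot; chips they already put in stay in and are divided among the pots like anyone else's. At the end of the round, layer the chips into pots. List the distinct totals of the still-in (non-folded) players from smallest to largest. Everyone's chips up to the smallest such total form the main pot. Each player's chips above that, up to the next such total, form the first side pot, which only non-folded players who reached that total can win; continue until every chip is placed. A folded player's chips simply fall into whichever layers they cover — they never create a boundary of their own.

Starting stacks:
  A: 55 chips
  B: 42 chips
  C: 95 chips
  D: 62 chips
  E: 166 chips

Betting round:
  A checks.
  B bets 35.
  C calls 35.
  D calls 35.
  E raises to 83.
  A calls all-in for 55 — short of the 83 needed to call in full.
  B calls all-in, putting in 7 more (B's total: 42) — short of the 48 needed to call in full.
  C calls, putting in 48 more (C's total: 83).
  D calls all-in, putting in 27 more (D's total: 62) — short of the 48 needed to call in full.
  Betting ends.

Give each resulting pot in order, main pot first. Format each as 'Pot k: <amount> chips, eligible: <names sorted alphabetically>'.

Pot 1: 210 chips, eligible: A, B, C, D, E
Pot 2: 52 chips, eligible: A, C, D, E
Pot 3: 21 chips, eligible: C, D, E
Pot 4: 42 chips, eligible: C, E

Derivation:
Contributions: A=55, B=42, C=83, D=62, E=83
Pot levels (distinct totals of non-folded players): 42, 55, 62, 83
Layer 1-42: 42 each from A, B, C, D, E = 42*5 = 210 chips; eligible A, B, C, D, E
Layer 43-55: 13 each from A, C, D, E = 13*4 = 52 chips; eligible A, C, D, E
Layer 56-62: 7 each from C, D, E = 7*3 = 21 chips; eligible C, D, E
Layer 63-83: 21 each from C, E = 21*2 = 42 chips; eligible C, E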